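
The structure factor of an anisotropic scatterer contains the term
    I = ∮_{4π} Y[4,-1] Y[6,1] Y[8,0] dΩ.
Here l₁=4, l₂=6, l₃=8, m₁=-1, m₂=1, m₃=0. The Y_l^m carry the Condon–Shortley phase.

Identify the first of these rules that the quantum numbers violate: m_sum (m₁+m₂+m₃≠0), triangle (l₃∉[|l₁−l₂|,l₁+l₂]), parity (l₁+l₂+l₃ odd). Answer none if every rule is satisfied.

none

Σmᵢ = 0  ✓
l₃∈[|l₁−l₂|,l₁+l₂]=[2,10], have l₃=8  ✓
Σlᵢ = 18 ⇒ even  ✓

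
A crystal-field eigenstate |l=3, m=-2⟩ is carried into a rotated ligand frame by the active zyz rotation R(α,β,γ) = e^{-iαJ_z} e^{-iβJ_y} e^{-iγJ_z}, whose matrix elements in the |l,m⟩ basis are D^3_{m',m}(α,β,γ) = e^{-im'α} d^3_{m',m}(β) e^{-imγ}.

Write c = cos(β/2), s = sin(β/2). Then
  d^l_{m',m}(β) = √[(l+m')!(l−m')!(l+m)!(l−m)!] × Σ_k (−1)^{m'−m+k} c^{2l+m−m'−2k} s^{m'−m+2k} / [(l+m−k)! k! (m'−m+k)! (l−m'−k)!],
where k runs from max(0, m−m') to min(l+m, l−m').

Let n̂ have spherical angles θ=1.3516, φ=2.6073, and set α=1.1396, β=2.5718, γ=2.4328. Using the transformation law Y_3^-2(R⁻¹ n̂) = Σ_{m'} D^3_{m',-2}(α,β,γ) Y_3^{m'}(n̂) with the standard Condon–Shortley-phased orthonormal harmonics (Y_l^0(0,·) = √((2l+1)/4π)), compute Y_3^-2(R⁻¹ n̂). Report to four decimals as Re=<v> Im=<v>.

Re=-0.0329 Im=-0.1253

Need the full column D^3_{m',-2} for m'=−3..3 at α=1.1396, β=2.5718, γ=2.4328.
cos(β/2)=0.281058, sin(β/2)=0.959691
d^3_{-3,-2}: single k=1 term ⇒ +0.004123;  D = -0.001720+0.003747i
d^3_{-2,-2}: k∈[0..1] ⇒ +0.000493 -0.028735 = -0.028242;  D = -0.018392-0.021433i
d^3_{-1,-2}: k∈[0..1] ⇒ -0.005322 +0.124111 = +0.118789;  D = +0.114229-0.032598i
d^3_{0,-2}: k∈[0..1] ⇒ +0.031478 -0.367010 = -0.335532;  D = -0.051206+0.331601i
d^3_{1,-2}: k∈[0..1] ⇒ -0.124111 +0.723523 = +0.599412;  D = -0.499933-0.330699i
d^3_{2,-2}: k∈[0..1] ⇒ +0.335033 -0.781246 = -0.446214;  D = +0.379192-0.235202i
d^3_{3,-2}: single k=0 term ⇒ -0.560439;  D = -0.069314-0.556136i
Y_3^{m'}(θ=1.3516,φ=2.6073) and Σ D·Y over m':
  (-0.0017+0.0037i)·(+0.0124-0.3878i)  (-0.0184-0.0214i)·(+0.1019+0.1856i)  (+0.1142-0.0326i)·(+0.2073+0.1227i)  (-0.0512+0.3316i)·(-0.2243+0.0000i)  (-0.4999-0.3307i)·(-0.2073+0.1227i)  (+0.3792-0.2352i)·(+0.1019-0.1856i)  (-0.0693-0.5561i)·(-0.0124-0.3878i)
Y_3^-2(R⁻¹ n̂) = -0.032906-0.125299i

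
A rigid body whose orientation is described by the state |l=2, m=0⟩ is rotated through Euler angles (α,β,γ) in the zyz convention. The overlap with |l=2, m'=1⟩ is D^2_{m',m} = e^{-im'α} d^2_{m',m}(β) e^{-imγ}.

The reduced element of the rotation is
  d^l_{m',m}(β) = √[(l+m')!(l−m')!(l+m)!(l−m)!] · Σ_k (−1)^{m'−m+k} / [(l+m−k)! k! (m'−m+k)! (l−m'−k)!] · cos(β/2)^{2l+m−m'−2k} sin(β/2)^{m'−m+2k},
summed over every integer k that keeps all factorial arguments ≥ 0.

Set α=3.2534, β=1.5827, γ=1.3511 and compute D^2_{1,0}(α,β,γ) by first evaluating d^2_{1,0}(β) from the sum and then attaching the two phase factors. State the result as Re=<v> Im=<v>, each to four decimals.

D^2_{1,0}(3.2534,1.5827,1.3511) = e^{-i·1·3.2534}·d^2_{1,0}(1.5827)·e^{-i·0·1.3511}. Compute d first:
Half-angle: c=0.702886, s=0.711303. N=√(6·1·2·2)=4.898979
Admissible k: 0..1 (factorial args all ≥0)
  k=0: (−1)^1·4.8990/(2)·0.7029^3·0.7113^1 = -0.605040
  k=1: (−1)^2·4.8990/(2)·0.7029^1·0.7113^3 = +0.619618
d^2_{1,0}(1.5827) = -0.605040 +0.619618 = +0.014578
Phases: e^{-i·(1)·3.2534}=-0.993756+0.111575i, e^{-i·(0)·1.3511}=+1.000000+0.000000i ⇒ D=-0.014487+0.001626i

Re=-0.0145 Im=0.0016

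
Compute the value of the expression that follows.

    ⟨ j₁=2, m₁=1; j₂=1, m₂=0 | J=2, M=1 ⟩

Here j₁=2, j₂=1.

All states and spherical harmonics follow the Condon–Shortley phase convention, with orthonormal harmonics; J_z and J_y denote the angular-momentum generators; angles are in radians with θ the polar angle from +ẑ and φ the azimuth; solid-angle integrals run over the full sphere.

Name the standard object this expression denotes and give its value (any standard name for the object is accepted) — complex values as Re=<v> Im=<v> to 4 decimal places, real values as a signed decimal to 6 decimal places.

Clebsch–Gordan coefficient, +√(1/6) ≈ +0.408248

This is a Clebsch–Gordan (vector-coupling) coefficient.
triangle: 1!·3!·1!/6! = 6/720
(j±m)!: 3!·1!·1!·1!·3!·1! = 36
prefactor² = (2J+1)·Δ·N² = 3/2
  k=0: +1/(0!·1!·1!·1!·2!·0!) = 1/2
  k=1: −1/(1!·0!·0!·0!·3!·1!) = -1/6
Σ = 1/3  ⇒  CG² = 3/2·(1/3)² = 1/6
CG = +√(1/6) = +0.408248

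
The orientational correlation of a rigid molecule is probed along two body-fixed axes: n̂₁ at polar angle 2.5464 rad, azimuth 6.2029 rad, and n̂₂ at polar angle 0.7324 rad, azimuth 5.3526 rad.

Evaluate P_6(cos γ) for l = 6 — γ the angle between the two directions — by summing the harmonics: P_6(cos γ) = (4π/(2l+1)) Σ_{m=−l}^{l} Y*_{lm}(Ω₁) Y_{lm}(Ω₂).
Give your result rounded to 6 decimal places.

0.251563

Addition theorem: P_6(cos γ) = (4π/13) Σ_m Y*_{lm}(Ω₁) Y_{lm}(Ω₂), m = −6…6:
  m=-6: Y*=(0.013298, -0.006952)  Y=(0.033032, -0.027804)  product (0.000246, -0.000599)
  m=-5: Y*=(-0.070668, 0.029997)  Y=(-0.009884, -0.166028)  product (0.005679, 0.011436)
  m=-4: Y*=(0.218855, -0.072804)  Y=(-0.303020, -0.198854)  product (-0.080795, -0.021459)
  m=-3: Y*=(-0.419327, 0.102997)  Y=(-0.419231, 0.152954)  product (0.160041, -0.107317)
  m=-2: Y*=(0.421659, -0.068294)  Y=(-0.047355, 0.158474)  product (-0.009145, 0.070056)
  m=-1: Y*=(0.010611, -0.000854)  Y=(-0.183411, -0.246232)  product (-0.002156, -0.002456)
  m=+0: Y*=(-0.421711, -0.000000)  Y=(-0.266781, 0.000000)  product (0.112504, 0.000000)
  m=+1: Y*=(-0.010611, -0.000854)  Y=(0.183411, -0.246232)  product (-0.002156, 0.002456)
  m=+2: Y*=(0.421659, 0.068294)  Y=(-0.047355, -0.158474)  product (-0.009145, -0.070056)
  m=+3: Y*=(0.419327, 0.102997)  Y=(0.419231, 0.152954)  product (0.160041, 0.107317)
  m=+4: Y*=(0.218855, 0.072804)  Y=(-0.303020, 0.198854)  product (-0.080795, 0.021459)
  m=+5: Y*=(0.070668, 0.029997)  Y=(0.009884, -0.166028)  product (0.005679, -0.011436)
  m=+6: Y*=(0.013298, 0.006952)  Y=(0.033032, 0.027804)  product (0.000246, 0.000599)
Total Σ_m = (0.260244, -0.000000). Multiply by 0.966644: (0.251563, -0.000000). P_6(cos γ) = 0.251563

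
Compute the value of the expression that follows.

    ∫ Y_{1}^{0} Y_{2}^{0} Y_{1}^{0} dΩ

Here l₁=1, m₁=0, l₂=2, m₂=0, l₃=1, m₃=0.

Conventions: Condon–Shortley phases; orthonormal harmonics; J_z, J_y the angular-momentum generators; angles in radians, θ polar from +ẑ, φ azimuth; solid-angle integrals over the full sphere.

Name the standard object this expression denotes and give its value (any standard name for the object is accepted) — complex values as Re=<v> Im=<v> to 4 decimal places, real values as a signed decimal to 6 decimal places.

This is a Gaunt coefficient — the integral of a triple product of spherical harmonics over the sphere.
Rules hold: Σm=0, L=4 even, 1≤1≤3.
N = 3·5·3 = 45
Δ = 2!·0!·2!/5! = 1/30
Racah Σ t=1..1: t=1:−1/1 = -1/1
⇒ 3j(1 2 1; 0 0 0)² = 2/15, sgn +1
(m-triple is (0,0,0) — same symbol as above.)
4πI² = N·(3j₀)²·(3jₘ)² = 4/5
I = +1·√(0.8/4π) = 0.25231325

Gaunt coefficient, +0.252313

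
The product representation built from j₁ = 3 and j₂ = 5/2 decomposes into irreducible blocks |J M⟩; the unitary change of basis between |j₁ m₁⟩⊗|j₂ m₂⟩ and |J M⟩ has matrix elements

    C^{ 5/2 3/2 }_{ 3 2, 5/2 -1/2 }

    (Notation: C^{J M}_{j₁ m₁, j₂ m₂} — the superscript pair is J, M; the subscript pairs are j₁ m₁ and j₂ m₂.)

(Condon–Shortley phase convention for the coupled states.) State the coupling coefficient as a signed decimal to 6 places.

j₁+j₂−J=3  J+j₁−j₂=3  J−j₁+j₂=2  j₁+j₂+J+1=9
(j₁±m₁, j₂±m₂, J±M) = (5,1,2,3,4,1)
P² = 288/7
sum k=0..1:
  [0] +1/24 = 1/24
  [1] −1/12 = -1/12
S = -1/24
C² = P²·S² = 1/14 ; C = -0.267261

−√(1/14) ≈ -0.267261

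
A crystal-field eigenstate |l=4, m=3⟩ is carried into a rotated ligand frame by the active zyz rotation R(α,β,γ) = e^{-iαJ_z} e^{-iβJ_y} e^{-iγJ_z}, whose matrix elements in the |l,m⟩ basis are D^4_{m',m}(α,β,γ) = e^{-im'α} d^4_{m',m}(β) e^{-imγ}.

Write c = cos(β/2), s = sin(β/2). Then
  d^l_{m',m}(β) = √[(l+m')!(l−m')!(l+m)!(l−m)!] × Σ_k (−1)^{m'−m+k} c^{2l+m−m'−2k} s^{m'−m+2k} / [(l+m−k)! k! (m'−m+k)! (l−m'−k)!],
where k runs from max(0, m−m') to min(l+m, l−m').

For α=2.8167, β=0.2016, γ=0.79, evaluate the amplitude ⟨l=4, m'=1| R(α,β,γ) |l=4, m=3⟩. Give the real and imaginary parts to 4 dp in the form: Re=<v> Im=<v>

First d^4_{1,3}(β=0.2016), then the phase factors e^{-i(1)α} and e^{-i(3)γ}:
c=cos(0.201600/2)=0.994924, s=sin(0.201600/2)=0.100629; N=√[120·6·5040·1]=1904.940944
k∈{2,3} keeps every argument non-negative
  k=2: (−1)^0·1904.9409/(240)·0.9949^6·0.1006^2 = +0.077958
  k=3: (−1)^1·1904.9409/(144)·0.9949^4·0.1006^4 = -0.001329
d^4_{1,3}(0.2016) = +0.077958 -0.001329 = +0.076629
Phases: e^{-i·(1)·2.8167}=-0.947685-0.319207i, e^{-i·(3)·0.7900}=-0.716801-0.697278i ⇒ D=+0.034998+0.068169i

Re=0.0350 Im=0.0682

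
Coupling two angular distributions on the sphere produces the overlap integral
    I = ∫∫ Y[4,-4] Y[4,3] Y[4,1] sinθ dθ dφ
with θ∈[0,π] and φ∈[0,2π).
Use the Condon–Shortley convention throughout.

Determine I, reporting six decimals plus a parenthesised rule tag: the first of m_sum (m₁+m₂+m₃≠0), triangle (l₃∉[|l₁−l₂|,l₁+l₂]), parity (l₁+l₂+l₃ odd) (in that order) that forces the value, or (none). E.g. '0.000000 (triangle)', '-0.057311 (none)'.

Checks pass: Σm=0; 12 even; l₃=4∈[0,8].
(2·4+1)(2·4+1)(2·4+1) = 729
Δ: 4! 4! 4! / 13! → 1/450450
sum: t=0:+1/13824 t=1:−1/216 t=2:+1/64 t=3:−1/216 t=4:+1/13824 = 5/768
3j²(4 4 4; 0 0 0) = Δ·Π!·Σ² = 18/1001  (sign +1)
sum: t=4:+1/3456 = 1/3456
3j²(4 4 4; -4 3 1) = Δ·Π!·Σ² = 35/1287  (sign -1)
combine: 4πI² = 729·18/1001·35/1287 = 7290/20449
take √, sign -1: I = -0.16843130
No selection rule forces the value: the integral is nonzero (none).

-0.168431 (none)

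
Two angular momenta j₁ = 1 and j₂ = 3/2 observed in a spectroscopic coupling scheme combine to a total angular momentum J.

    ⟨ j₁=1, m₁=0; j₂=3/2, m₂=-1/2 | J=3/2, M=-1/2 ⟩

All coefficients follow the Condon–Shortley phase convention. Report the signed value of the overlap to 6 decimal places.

+0.258199

triangle: 1!*1!*2!/5! = 2/120
(j±m)!: 1!*1!*1!*2!*1!*2! = 4
prefactor² = (2J+1)*Δ*N² = 4/15
  k=0: +1/(0!*1!*1!*1!*0!*1!) = 1
  k=1: −1/(1!*0!*0!*0!*1!*2!) = -1/2
Σ = 1/2  ⇒  CG² = 4/15*(1/2)² = 1/15
CG = +√(1/15) = +0.258199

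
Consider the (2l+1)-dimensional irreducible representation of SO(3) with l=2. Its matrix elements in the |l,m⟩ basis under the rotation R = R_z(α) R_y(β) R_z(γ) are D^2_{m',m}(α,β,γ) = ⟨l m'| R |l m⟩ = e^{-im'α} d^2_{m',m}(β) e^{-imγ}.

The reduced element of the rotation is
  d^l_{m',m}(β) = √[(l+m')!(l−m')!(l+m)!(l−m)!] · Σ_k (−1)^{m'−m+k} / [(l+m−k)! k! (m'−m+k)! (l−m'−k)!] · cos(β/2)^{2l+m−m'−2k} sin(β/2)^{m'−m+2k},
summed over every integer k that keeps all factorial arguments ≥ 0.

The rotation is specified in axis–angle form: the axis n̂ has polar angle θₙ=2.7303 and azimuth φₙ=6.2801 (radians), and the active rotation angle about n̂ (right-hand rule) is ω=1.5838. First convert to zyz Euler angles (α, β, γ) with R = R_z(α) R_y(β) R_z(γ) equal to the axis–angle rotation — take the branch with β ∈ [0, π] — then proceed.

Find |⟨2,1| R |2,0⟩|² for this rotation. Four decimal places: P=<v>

P=0.3136

Axis–angle → zyz. n̂ = (sinθₙcosφₙ, sinθₙsinφₙ, cosθₙ) = (+0.399793, -0.001233, -0.916605), ω = 1.5838.
R = I cosω + sinω [n̂]ₓ + (1−cosω) n̂n̂ᵀ gives
  R = [+0.148909, +0.916028, -0.372450; -0.917027, -0.013002, -0.398613; -0.369984, +0.400904, +0.838086]
β = atan2(√(R₁₃²+R₂₃²), R₃₃) = 0.577031; α = atan2(R₂₃, R₁₃) mod 2π = 3.960909; γ = atan2(R₃₂, −R₃₁) mod 2π = 0.825487
Split into d^2_{1,0}(β=0.5770) × two z-phases.
With c≡cos(β/2)=0.958667 and s≡sin(β/2)=0.284529, N=[6·1·2·2]^{1/2}=4.898979
The bounds max(0,m−m')=0 and min(l+m,l−m')=1 give 2 terms
  k=0: (−1)^1·4.8990/(2)·0.9587^3·0.2845^1 = -0.614054
  k=1: (−1)^2·4.8990/(2)·0.9587^1·0.2845^3 = +0.054091
d^2_{1,0}(0.5770) = -0.614054 +0.054091 = -0.559963
|D^2_{1,0}|² = |d^2_{1,0}(β)|² = (-0.559963)² = 0.313559 (the z-rotation phases have unit modulus)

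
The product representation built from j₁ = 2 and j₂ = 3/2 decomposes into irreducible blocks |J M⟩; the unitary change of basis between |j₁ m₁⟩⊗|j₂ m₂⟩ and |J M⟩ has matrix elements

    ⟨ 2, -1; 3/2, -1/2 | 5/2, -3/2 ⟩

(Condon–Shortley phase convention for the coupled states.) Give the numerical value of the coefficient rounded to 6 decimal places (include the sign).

j₁+j₂−J=1  J+j₁−j₂=3  J−j₁+j₂=2  j₁+j₂+J+1=7
(j₁±m₁, j₂±m₂, J±M) = (1,3,1,2,1,4)
P² = 144/35
sum k=0..1:
  [0] +1/6 = 1/6
  [1] −1/4 = -1/4
S = -1/12
C² = P²·S² = 1/35 ; C = -0.169031

-0.169031  (= −√(1/35))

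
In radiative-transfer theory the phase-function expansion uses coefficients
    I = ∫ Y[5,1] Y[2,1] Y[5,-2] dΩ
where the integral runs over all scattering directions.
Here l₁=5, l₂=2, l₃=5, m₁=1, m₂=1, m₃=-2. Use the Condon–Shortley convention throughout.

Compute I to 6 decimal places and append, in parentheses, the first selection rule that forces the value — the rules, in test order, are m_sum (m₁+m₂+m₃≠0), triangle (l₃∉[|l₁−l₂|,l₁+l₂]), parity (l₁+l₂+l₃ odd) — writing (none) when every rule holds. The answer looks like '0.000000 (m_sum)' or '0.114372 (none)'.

0.104819 (none)

Rules hold: Σm=0, L=12 even, 3≤5≤7.
N = 11·5·11 = 605
Δ = 2!·8!·2!/13! = 1/38610
Racah Σ t=0..2: t=0:+1/2880 t=1:−1/576 t=2:+1/2880 = -1/960
⇒ 3j(5 2 5; 0 0 0)² = 10/429, sgn +1
Racah Σ t=1..2: t=1:−1/1440 t=2:+1/2880 = -1/2880
⇒ 3j(5 2 5; 1 1 -2)² = 7/715, sgn +1
4πI² = N·(3j₀)²·(3jₘ)² = 70/507
I = +1·√(0.138067/4π) = 0.10481902
No selection rule forces the value: the integral is nonzero (none).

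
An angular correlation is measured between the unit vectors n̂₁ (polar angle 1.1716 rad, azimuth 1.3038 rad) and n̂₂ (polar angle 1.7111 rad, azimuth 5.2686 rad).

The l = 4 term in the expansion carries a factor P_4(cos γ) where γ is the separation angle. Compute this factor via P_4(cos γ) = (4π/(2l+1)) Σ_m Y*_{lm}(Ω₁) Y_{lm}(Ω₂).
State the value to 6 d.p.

Expand P_4 via completeness: Σ_{m} conj(Y_{4,m}) at Ω₁ times Y_{4,m} at Ω₂ —
  m=-4: (0.15369 - 0.27945j) × (-0.25881 - 0.33760j) = -0.13412 + 0.02044j  (running Σ = -0.13412 + 0.02044j)
  m=-3: (-0.27324 - 0.26485j) × (0.16912 - 0.01660j) = -0.05060 - 0.04025j  (running Σ = -0.18472 - 0.01981j)
  m=-2: (-0.01405 + 0.00831j) × (0.12526 - 0.25386j) = 0.00035 + 0.00461j  (running Σ = -0.18438 - 0.01521j)
  m=-1: (-0.08683 - 0.31744j) × (0.09902 + 0.15928j) = 0.04197 - 0.04526j  (running Σ = -0.14241 - 0.06047j)
  m=0: (-0.07758 + 0.00000j) × (0.25671 + 0.00000j) = -0.01991 + 0.00000j  (running Σ = -0.16233 - 0.06047j)
  m=1: (0.08683 - 0.31744j) × (-0.09902 + 0.15928j) = 0.04197 + 0.04526j  (running Σ = -0.12036 - 0.01521j)
  m=2: (-0.01405 - 0.00831j) × (0.12526 + 0.25386j) = 0.00035 - 0.00461j  (running Σ = -0.12001 - 0.01981j)
  m=3: (0.27324 - 0.26485j) × (-0.16912 - 0.01660j) = -0.05060 + 0.04025j  (running Σ = -0.17062 + 0.02044j)
  m=4: (0.15369 + 0.27945j) × (-0.25881 + 0.33760j) = -0.13412 - 0.02044j  (running Σ = -0.30474 - 0.00000j)
Accumulated sum -0.30474 - 0.00000j; after 4π/(2l+1) scaling, -0.42549 - 0.00000j ⇒ P_4 = -0.425491

-0.425491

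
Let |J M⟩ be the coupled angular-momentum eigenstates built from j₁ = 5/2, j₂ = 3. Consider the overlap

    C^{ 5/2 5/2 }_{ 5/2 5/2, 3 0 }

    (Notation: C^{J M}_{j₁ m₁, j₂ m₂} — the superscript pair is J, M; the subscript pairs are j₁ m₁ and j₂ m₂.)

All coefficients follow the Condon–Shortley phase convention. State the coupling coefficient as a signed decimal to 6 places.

+0.345033

j₁+j₂−J=3  J+j₁−j₂=2  J−j₁+j₂=3  j₁+j₂+J+1=9
(j₁±m₁, j₂±m₂, J±M) = (5,0,3,3,5,0)
P² = 4320/7
sum k=0..0:
  [0] +1/72 = 1/72
S = 1/72
C² = P²·S² = 5/42 ; C = +0.345033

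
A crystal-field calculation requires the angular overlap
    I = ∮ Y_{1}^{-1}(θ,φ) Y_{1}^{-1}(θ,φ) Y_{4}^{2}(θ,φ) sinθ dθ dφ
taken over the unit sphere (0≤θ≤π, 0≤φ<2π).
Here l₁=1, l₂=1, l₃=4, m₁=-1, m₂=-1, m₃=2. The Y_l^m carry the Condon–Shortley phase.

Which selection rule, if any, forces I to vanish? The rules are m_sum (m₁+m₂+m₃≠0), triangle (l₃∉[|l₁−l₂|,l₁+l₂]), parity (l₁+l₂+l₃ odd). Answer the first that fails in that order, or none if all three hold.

triangle

m₁+m₂+m₃ = -1 − 1 + 2 = 0  ✓
triangle: need |l₁−l₂| ≤ l₃ ≤ l₁+l₂ = [0,2]; l₃=4 is outside  ✗
parity: l₁+l₂+l₃ = 6 is even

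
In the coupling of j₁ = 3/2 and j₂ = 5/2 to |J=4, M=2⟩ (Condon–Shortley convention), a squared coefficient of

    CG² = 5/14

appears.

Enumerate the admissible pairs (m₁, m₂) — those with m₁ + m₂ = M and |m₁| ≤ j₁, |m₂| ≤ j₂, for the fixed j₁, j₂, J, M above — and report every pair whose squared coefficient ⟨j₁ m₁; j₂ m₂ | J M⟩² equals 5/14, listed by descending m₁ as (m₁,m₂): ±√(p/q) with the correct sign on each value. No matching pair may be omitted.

(3/2,1/2): +√(5/14)

Admissible pairs with m₁+m₂ = M = 2: (-1/2,5/2), (1/2,3/2), (3/2,1/2)
  (m₁,m₂)=(3/2,1/2): CG² = 5/14, CG = +√(5/14)   ← matches the target
  (m₁,m₂)=(1/2,3/2): CG² = 15/28, CG = +√(15/28)
  (m₁,m₂)=(-1/2,5/2): CG² = 3/28, CG = +√(3/28)
Pairs with CG² = 5/14: (3/2,1/2): +√(5/14)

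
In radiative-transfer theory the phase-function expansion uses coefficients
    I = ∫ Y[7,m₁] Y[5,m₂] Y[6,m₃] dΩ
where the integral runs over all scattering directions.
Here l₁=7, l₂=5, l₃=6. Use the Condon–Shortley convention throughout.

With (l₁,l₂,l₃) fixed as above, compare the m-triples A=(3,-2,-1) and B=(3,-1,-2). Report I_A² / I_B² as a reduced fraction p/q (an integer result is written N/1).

Same 7,5,6: normalisation and zero-m 3j drop out of the ratio.
A: Δ: 6! 8! 4! / 19! → 1/174594420; sum: t=0:+1/2488320 t=1:−1/345600 t=2:+1/414720 t=3:−1/4354560 = -1/3225600; 3j²(7 5 6; 3 -2 -1) = Δ·Π!·Σ² = 81/92378  (sign +1)
B: Δ: 6! 8! 4! / 19! → 1/174594420; sum: t=0:+1/9953280 t=1:−1/518400 t=2:+1/276480 t=3:−1/1088640 t=4:+1/46448640 = 23/25804800; 3j²(7 5 6; 3 -1 -2) = Δ·Π!·Σ² = 42849/6466460  (sign +1)
I_A²/I_B² = (81/92378)/(42849/6466460) = 70/529

70/529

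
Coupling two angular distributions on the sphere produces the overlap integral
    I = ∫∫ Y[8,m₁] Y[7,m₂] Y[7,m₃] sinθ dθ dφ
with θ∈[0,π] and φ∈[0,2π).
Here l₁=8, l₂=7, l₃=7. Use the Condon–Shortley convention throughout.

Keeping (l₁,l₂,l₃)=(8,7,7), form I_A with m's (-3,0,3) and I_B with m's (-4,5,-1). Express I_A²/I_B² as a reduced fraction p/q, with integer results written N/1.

l's match ⇒ only the (l;m) 3-j factors differ between A and B.
A: triangle coeff Δ(8,7,7) = 1/22086194130; Σ_t [3,7]: t=3:−1/1393459200 t=4:+1/104509440 t=5:−1/49766400 t=6:+1/124416000 t=7:−1/2090188800 = -11/2985984000; (3j)²=3773/579462 [(8 7 7; -3 0 3)], sign=-1
B: triangle coeff Δ(8,7,7) = 1/22086194130; Σ_t [6,8]: t=6:+1/1492992000 t=7:−1/435456000 t=8:+1/1114767360 = -61/83607552000; (3j)²=3721/482885 [(8 7 7; -4 5 -1)], sign=-1
I_A²/I_B² = (3773/579462)/(3721/482885) = 18865/22326

18865/22326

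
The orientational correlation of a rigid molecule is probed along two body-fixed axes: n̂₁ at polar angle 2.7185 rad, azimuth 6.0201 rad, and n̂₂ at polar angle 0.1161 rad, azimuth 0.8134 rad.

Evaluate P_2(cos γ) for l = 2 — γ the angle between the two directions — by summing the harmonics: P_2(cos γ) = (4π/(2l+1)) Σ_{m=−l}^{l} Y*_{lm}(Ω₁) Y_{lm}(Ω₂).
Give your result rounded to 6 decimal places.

Addition theorem: P_2(cos γ) = (4π/5) Σ_m Y*_{lm}(Ω₁) Y_{lm}(Ω₂), m = −2…2:
  [-2]  conj(Y_{2,-2})(Ω₁) = 0.05631 - 0.03270j ; Y_{2,-2}(Ω₂) = -0.00029 - 0.00518j ; Δ = -0.00019 - 0.00028j
  [-1]  conj(Y_{2,-1})(Ω₁) = -0.27927 + 0.07522j ; Y_{2,-1}(Ω₂) = 0.06107 - 0.06459j ; Δ = -0.01220 + 0.02263j
  [+0]  conj(Y_{2,0})(Ω₁) = 0.47128 + 0.00000j ; Y_{2,0}(Ω₂) = 0.61809 + 0.00000j ; Δ = 0.29129 + 0.00000j
  [+1]  conj(Y_{2,1})(Ω₁) = 0.27927 + 0.07522j ; Y_{2,1}(Ω₂) = -0.06107 - 0.06459j ; Δ = -0.01220 - 0.02263j
  [+2]  conj(Y_{2,2})(Ω₁) = 0.05631 + 0.03270j ; Y_{2,2}(Ω₂) = -0.00029 + 0.00518j ; Δ = -0.00019 + 0.00028j
Total Σ_m = 0.26653 - 0.00000j. Multiply by 2.513274: 0.66985 - 0.00000j. P_2(cos γ) = 0.669853

0.669853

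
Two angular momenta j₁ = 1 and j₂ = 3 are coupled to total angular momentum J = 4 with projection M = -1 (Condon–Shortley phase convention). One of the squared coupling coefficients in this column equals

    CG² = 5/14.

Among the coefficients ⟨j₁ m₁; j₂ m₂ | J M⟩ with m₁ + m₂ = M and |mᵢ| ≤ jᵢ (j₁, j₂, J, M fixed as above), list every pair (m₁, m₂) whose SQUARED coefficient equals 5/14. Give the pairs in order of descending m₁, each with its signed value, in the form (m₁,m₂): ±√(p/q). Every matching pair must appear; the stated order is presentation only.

(-1,0): +√(5/14)

Admissible pairs with m₁+m₂ = M = -1: (-1,0), (0,-1), (1,-2)
  (m₁,m₂)=(1,-2): CG² = 3/28, CG = +√(3/28)
  (m₁,m₂)=(0,-1): CG² = 15/28, CG = +√(15/28)
  (m₁,m₂)=(-1,0): CG² = 5/14, CG = +√(5/14)   ← matches the target
Pairs with CG² = 5/14: (-1,0): +√(5/14)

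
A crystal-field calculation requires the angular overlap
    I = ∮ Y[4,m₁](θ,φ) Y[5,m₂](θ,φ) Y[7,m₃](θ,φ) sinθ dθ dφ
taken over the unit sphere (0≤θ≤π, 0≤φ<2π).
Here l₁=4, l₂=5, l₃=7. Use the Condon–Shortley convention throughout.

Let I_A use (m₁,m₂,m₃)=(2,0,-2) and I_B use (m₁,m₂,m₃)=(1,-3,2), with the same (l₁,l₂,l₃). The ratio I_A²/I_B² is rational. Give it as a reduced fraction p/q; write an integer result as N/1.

280/26569

l's match ⇒ only the (l;m) 3-j factors differ between A and B.
A: triangle coeff Δ(4,5,7) = 1/6126120; Σ_t [0,2]: t=0:+1/69120 t=1:−1/69120 t=2:+1/1036800 = 1/1036800; (3j)²=1/7293 [(4 5 7; 2 0 -2)], sign=-1
B: triangle coeff Δ(4,5,7) = 1/6126120; Σ_t [0,2]: t=0:+1/103680 t=1:−1/241920 t=2:+1/9676800 = 163/29030400; (3j)²=26569/2042040 [(4 5 7; 1 -3 2)], sign=-1
I_A²/I_B² = (1/7293)/(26569/2042040) = 280/26569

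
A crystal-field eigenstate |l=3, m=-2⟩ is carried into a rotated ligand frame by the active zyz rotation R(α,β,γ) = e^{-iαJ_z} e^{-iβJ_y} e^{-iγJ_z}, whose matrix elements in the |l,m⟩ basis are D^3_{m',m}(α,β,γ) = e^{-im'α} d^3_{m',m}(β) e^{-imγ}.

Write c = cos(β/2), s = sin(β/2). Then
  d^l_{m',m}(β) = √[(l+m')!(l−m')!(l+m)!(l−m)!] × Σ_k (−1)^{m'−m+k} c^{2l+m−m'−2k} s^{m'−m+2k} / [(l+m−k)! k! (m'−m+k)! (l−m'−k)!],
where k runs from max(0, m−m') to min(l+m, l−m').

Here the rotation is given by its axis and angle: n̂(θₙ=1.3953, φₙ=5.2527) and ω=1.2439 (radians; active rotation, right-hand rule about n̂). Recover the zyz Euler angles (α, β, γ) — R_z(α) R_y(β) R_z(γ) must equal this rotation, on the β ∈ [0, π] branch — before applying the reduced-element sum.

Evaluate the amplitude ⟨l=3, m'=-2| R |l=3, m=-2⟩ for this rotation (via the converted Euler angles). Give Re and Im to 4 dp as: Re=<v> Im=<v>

Re=-0.3854 Im=-0.2096

Axis–angle → zyz. n̂ = (sinθₙcosφₙ, sinθₙsinφₙ, cosθₙ) = (+0.506502, -0.844377, +0.174597), ω = 1.2439.
R = I cosω + sinω [n̂]ₓ + (1−cosω) n̂n̂ᵀ gives
  R = [+0.495271, -0.455699, -0.739624; -0.124998, +0.805138, -0.579765; +0.859699, +0.379593, +0.341801]
β = atan2(√(R₁₃²+R₂₃²), R₃₃) = 1.221964; α = atan2(R₂₃, R₁₃) mod 2π = 3.806417; γ = atan2(R₃₂, −R₃₁) mod 2π = 2.725795
First d^3_{-2,-2}(β=1.2220), then the phase factors e^{-i(-2)α} and e^{-i(-2)γ}:
Half-angle: c=0.819085, s=0.573672. N=√(1·120·1·120)=120.000000
Admissible k: 0..1 (factorial args all ≥0)
  k=0: (−1)^0·120.0000/(120)·0.8191^6·0.5737^0 = +0.301977
  k=1: (−1)^1·120.0000/(24)·0.8191^4·0.5737^2 = -0.740651
d^3_{-2,-2}(1.2220) = +0.301977 -0.740651 = -0.438674
Phases: e^{-i·(-2)·3.8064}=+0.238817+0.971065i, e^{-i·(-2)·2.7258}=+0.673698-0.739007i ⇒ D=-0.385381-0.209562i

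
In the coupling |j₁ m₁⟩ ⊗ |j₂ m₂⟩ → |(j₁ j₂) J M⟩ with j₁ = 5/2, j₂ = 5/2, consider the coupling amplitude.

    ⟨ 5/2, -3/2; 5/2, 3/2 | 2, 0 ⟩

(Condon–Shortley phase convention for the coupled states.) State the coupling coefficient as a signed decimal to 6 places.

√[5·3!2!2!/8! · 1!4!4!1!2!2!] = √(48/7)
  +(−1)^2/∏(2,1,2,2,0,0)! = 1/8  (running 1/8)
  +(−1)^3/∏(3,0,1,1,1,1)! = -1/6  (running -1/24)
⟨..|..⟩ = √(48/7)·(-1/24) = -0.109109

−√(1/84) ≈ -0.109109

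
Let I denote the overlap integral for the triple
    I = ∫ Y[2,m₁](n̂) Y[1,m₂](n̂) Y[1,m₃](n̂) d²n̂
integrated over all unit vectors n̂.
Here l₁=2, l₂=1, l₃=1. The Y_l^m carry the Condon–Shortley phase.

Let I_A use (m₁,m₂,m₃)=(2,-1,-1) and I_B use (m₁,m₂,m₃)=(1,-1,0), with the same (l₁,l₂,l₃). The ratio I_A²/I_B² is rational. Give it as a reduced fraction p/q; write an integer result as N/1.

2/1

Shared (l₁,l₂,l₃)=(2,1,1): N and (l;000)² cancel in I_A²/I_B².
A: Δ = 2!·2!·0!/5! = 1/30; Racah Σ t=0..0: t=0:+1/4 = 1/4; ⇒ 3j(2 1 1; 2 -1 -1)² = 1/5, sgn +1
B: Δ = 2!·2!·0!/5! = 1/30; Racah Σ t=0..0: t=0:+1/2 = 1/2; ⇒ 3j(2 1 1; 1 -1 0)² = 1/10, sgn -1
I_A²/I_B² = (1/5)/(1/10) = 2/1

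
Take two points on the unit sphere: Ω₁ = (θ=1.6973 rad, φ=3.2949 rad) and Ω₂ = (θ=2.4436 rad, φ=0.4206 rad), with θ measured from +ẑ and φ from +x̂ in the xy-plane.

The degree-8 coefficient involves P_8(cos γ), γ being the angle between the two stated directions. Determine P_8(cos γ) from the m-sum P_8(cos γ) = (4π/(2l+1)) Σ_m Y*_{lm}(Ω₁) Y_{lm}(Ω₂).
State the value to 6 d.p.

Addition theorem: P_8(cos γ) = (4π/17) Σ_m Y*_{lm}(Ω₁) Y_{lm}(Ω₂), m = −8…8:
  m=-8: (+0.163178+0.455011i) × (-0.014629+0.003321i) = -0.003898-0.006115i  (running Σ = -0.003898-0.006115i)
  m=-7: (+0.117389+0.216087i) × (+0.070143+0.014028i) = +0.005203+0.016804i  (running Σ = +0.001305+0.010689i)
  m=-6: (-0.165467-0.217231i) × (-0.168718-0.119939i) = +0.001863+0.056497i  (running Σ = +0.003167+0.067186i)
  m=-5: (-0.196029-0.188770i) × (+0.201183+0.341636i) = +0.025053-0.104948i  (running Σ = +0.028220-0.037762i)
  m=-4: (+0.161446+0.113616i) × (-0.052276-0.466461i) = +0.044557-0.081248i  (running Σ = +0.072778-0.119010i)
  m=-3: (+0.250261+0.123967i) × (-0.063497+0.198911i) = -0.040549+0.041908i  (running Σ = +0.032229-0.077102i)
  m=-2: (-0.154441-0.048896i) × (-0.175778+0.196578i) = +0.036759-0.021765i  (running Σ = +0.068988-0.098866i)
  m=-1: (-0.277740-0.042916i) × (+0.322270-0.144149i) = -0.095694+0.026205i  (running Σ = -0.026706-0.072661i)
  m=0: (+0.151306-0.000000i) × (+0.160821+0.000000i) = +0.024333+0.000000i  (running Σ = -0.002372-0.072661i)
  m=1: (+0.277740-0.042916i) × (-0.322270-0.144149i) = -0.095694-0.026205i  (running Σ = -0.098066-0.098866i)
  m=2: (-0.154441+0.048896i) × (-0.175778-0.196578i) = +0.036759+0.021765i  (running Σ = -0.061307-0.077102i)
  m=3: (-0.250261+0.123967i) × (+0.063497+0.198911i) = -0.040549-0.041908i  (running Σ = -0.101856-0.119010i)
  m=4: (+0.161446-0.113616i) × (-0.052276+0.466461i) = +0.044557+0.081248i  (running Σ = -0.057298-0.037762i)
  m=5: (+0.196029-0.188770i) × (-0.201183+0.341636i) = +0.025053+0.104948i  (running Σ = -0.032245+0.067186i)
  m=6: (-0.165467+0.217231i) × (-0.168718+0.119939i) = +0.001863-0.056497i  (running Σ = -0.030383+0.010689i)
  m=7: (-0.117389+0.216087i) × (-0.070143+0.014028i) = +0.005203-0.016804i  (running Σ = -0.025180-0.006115i)
  m=8: (+0.163178-0.455011i) × (-0.014629-0.003321i) = -0.003898+0.006115i  (running Σ = -0.029078+0.000000i)
Σ over m = -0.029078+0.000000i; ×(4π/17) → -0.021494+0.000000i. Real part: -0.021494

-0.021494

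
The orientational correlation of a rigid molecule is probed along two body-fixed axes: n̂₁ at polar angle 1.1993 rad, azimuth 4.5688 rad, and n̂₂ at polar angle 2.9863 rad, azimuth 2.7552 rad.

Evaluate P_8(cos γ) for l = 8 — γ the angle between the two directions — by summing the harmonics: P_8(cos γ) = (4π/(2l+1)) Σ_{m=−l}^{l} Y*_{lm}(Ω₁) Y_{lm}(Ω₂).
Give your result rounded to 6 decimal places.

Summing Y*_{l m}(θ₁,φ₁)·Y_{l m}(θ₂,φ₂) over m ∈ [−8, 8]; prefactor 4π/(2·8+1) = 0.739198:
  m=-8: (0.119984, -0.267179) × (-0.000000, 0.000000) = (-0.000000, 0.000000)  (running Σ = (-0.000000, 0.000000))
  m=-7: (0.385317, 0.244630) × (-0.000004, 0.000002) = (-0.000002, -0.000000)  (running Σ = (-0.000002, -0.000000))
  m=-6: (-0.156698, 0.182579) × (-0.000048, 0.000052) = (-0.000002, -0.000017)  (running Σ = (-0.000004, -0.000017))
  m=-5: (0.139577, 0.159802) × (-0.000293, 0.000774) = (-0.000165, 0.000061)  (running Σ = (-0.000168, 0.000044))
  m=-4: (-0.277774, 0.179756) × (0.000183, 0.007267) = (-0.001357, -0.001986)  (running Σ = (-0.001526, -0.001941))
  m=-3: (0.026891, 0.058515) × (0.018879, 0.043246) = (-0.002023, 0.002268)  (running Σ = (-0.003549, 0.000326))
  m=-2: (-0.320317, 0.094603) × (0.154419, 0.150572) = (-0.063707, -0.033622)  (running Σ = (-0.067256, -0.033296))
  m=-1: (0.000046, 0.000319) × (0.567649, 0.230945) = (-0.000047, 0.000192)  (running Σ = (-0.067303, -0.033104))
  m=0: (-0.329353, -0.000000) × (0.710000, 0.000000) = (-0.233841, -0.000000)  (running Σ = (-0.301144, -0.033104))
  m=1: (-0.000046, 0.000319) × (-0.567649, 0.230945) = (-0.000047, -0.000192)  (running Σ = (-0.301191, -0.033296))
  m=2: (-0.320317, -0.094603) × (0.154419, -0.150572) = (-0.063707, 0.033622)  (running Σ = (-0.364899, 0.000326))
  m=3: (-0.026891, 0.058515) × (-0.018879, 0.043246) = (-0.002023, -0.002268)  (running Σ = (-0.366922, -0.001941))
  m=4: (-0.277774, -0.179756) × (0.000183, -0.007267) = (-0.001357, 0.001986)  (running Σ = (-0.368279, 0.000044))
  m=5: (-0.139577, 0.159802) × (0.000293, 0.000774) = (-0.000165, -0.000061)  (running Σ = (-0.368443, -0.000017))
  m=6: (-0.156698, -0.182579) × (-0.000048, -0.000052) = (-0.000002, 0.000017)  (running Σ = (-0.368445, -0.000000))
  m=7: (-0.385317, 0.244630) × (0.000004, 0.000002) = (-0.000002, 0.000000)  (running Σ = (-0.368447, 0.000000))
  m=8: (0.119984, 0.267179) × (-0.000000, -0.000000) = (-0.000000, -0.000000)  (running Σ = (-0.368447, 0.000000))
Total Σ_m = (-0.368447, 0.000000). Multiply by 0.739198: (-0.272356, 0.000000). P_8(cos γ) = -0.272356

-0.272356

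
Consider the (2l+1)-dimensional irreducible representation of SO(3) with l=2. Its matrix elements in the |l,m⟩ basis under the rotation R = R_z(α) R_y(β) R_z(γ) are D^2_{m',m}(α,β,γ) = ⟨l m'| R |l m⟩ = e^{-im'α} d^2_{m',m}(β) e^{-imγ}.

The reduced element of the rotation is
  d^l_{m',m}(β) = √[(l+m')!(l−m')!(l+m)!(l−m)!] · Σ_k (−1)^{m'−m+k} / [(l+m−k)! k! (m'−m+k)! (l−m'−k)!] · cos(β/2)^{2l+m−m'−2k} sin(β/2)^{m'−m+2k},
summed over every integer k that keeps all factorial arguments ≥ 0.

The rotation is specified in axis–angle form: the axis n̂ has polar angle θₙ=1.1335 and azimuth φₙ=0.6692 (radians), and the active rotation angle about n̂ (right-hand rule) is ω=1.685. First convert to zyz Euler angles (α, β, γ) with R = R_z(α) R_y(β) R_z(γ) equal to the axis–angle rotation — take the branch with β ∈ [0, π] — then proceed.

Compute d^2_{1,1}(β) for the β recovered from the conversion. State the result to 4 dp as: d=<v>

Axis–angle → zyz. n̂ = (sinθₙcosφₙ, sinθₙsinφₙ, cosθₙ) = (+0.710514, +0.561983, +0.423492), ω = 1.6850.
R = I cosω + sinω [n̂]ₓ + (1−cosω) n̂n̂ᵀ gives
  R = [+0.448402, +0.024066, +0.893508; +0.865532, +0.237859, -0.440769; -0.223136, +0.971001, +0.085827]
β = atan2(√(R₁₃²+R₂₃²), R₃₃) = 1.484864; α = atan2(R₂₃, R₁₃) mod 2π = 5.824910; γ = atan2(R₃₂, −R₃₁) mod 2π = 1.344918
d^2_{1,1}(β=1.4849) via the finite sum:
With c≡cos(β/2)=0.736827 and s≡sin(β/2)=0.676082, N=[6·1·6·1]^{1/2}=6.000000
Admissible k: 0..1 (factorial args all ≥0)
  k=0: (−1)^0·6.0000/(6)·0.7368^4·0.6761^0 = +0.294755
  k=1: (−1)^1·6.0000/(2)·0.7368^2·0.6761^2 = -0.744475
d^2_{1,1}(1.4849) = +0.294755 -0.744475 = -0.449720

d=-0.4497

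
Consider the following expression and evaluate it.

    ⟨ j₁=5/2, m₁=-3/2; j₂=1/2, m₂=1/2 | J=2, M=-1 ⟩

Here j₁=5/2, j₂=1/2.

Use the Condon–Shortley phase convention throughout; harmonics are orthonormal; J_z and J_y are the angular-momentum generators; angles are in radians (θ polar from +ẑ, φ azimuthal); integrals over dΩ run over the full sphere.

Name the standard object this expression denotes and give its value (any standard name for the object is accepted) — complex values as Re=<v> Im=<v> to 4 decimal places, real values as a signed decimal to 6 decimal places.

Clebsch–Gordan coefficient, −√(2/3) ≈ -0.816497

This is a Clebsch–Gordan (vector-coupling) coefficient.
j₁+j₂−J=1  J+j₁−j₂=4  J−j₁+j₂=0  j₁+j₂+J+1=6
(j₁±m₁, j₂±m₂, J±M) = (1,4,1,0,1,3)
P² = 24
sum k=1..1:
  [1] −1/6 = -1/6
S = -1/6
C² = P²·S² = 2/3 ; C = -0.816497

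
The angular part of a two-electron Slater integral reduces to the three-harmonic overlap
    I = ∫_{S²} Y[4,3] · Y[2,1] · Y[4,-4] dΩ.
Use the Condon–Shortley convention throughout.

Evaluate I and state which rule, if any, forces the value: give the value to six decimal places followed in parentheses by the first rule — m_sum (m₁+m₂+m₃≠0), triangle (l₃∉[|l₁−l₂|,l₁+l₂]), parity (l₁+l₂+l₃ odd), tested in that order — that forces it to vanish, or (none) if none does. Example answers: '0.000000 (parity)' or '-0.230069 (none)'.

0.198645 (none)

Rules hold: Σm=0, L=10 even, 2≤4≤6.
N = 9·5·9 = 405
Δ = 2!·6!·2!/11! = 1/13860
Racah Σ t=0..2: t=0:+1/192 t=1:−1/36 t=2:+1/192 = -5/288
⇒ 3j(4 2 4; 0 0 0)² = 20/693, sgn -1
Racah Σ t=1..1: t=1:−1/1440 = -1/1440
⇒ 3j(4 2 4; 3 1 -4)² = 7/165, sgn -1
4πI² = N·(3j₀)²·(3jₘ)² = 60/121
I = +1·√(0.495868/4π) = 0.19864517
No selection rule forces the value: the integral is nonzero (none).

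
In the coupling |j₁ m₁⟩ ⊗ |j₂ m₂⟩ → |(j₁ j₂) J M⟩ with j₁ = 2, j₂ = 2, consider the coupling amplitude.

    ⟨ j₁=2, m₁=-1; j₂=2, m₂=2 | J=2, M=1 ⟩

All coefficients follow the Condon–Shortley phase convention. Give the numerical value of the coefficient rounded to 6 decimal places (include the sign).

triangle: 2!×2!×2!/7! = 8/5040
(j±m)!: 1!×3!×4!×0!×3!×1! = 864
prefactor² = (2J+1)×Δ×N² = 48/7
  k=2: +1/(2!×0!×1!×2!×1!×0!) = 1/4
Σ = 1/4  ⇒  CG² = 48/7×(1/4)² = 3/7
CG = +√(3/7) = +0.654654

+√(3/7) ≈ +0.654654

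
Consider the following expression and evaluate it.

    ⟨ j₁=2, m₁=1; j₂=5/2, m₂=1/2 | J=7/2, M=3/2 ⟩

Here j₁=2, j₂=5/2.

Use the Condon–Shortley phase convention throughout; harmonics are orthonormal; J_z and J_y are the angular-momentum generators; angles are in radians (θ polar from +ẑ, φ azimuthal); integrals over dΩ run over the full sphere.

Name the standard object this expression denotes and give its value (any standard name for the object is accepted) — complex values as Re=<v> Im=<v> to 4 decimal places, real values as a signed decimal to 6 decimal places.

Clebsch–Gordan coefficient, +√(2/21) ≈ +0.308607

This is a Clebsch–Gordan (vector-coupling) coefficient.
triangle: 1!*3!*4!/9! = 144/362880
(j±m)!: 3!*1!*3!*2!*5!*2! = 17280
prefactor² = (2J+1)*Δ*N² = 384/7
  k=0: +1/(0!*1!*1!*3!*2!*1!) = 1/12
  k=1: −1/(1!*0!*0!*2!*3!*2!) = -1/24
Σ = 1/24  ⇒  CG² = 384/7*(1/24)² = 2/21
CG = +√(2/21) = +0.308607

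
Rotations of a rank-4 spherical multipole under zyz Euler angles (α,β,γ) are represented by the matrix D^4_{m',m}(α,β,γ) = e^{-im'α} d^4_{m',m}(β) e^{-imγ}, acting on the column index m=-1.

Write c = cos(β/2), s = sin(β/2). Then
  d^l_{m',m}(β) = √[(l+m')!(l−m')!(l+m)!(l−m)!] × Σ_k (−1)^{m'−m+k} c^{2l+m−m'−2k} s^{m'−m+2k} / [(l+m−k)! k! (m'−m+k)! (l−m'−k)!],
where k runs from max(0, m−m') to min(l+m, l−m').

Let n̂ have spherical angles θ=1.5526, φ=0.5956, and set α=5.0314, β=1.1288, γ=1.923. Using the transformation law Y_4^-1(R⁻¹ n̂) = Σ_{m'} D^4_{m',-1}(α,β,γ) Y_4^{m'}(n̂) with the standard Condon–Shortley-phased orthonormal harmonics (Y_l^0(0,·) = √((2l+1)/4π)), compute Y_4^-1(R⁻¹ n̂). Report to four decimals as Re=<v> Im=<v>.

Re=0.2789 Im=0.0608

Need the full column D^4_{m',-1} for m'=−4..4 at α=5.0314, β=1.1288, γ=1.9230.
cos(β/2)=0.844910, sin(β/2)=0.534909
d^4_{-4,-1}: single k=3 term ⇒ +0.493157;  D = -0.492343-0.028317i
d^4_{-3,-1}: k∈[2..3] ⇒ +0.826213 -0.551925 = +0.274288;  D = -0.070927-0.264959i
d^4_{-2,-1}: k∈[1..3] ⇒ +0.697571 -1.397968 +0.373547 = -0.326851;  D = -0.273296+0.179278i
d^4_{-1,-1}: k∈[0..3] ⇒ +0.259706 -1.561395 +1.251647 -0.167224 = -0.217266;  D = -0.170134-0.135126i
d^4_{0,-1}: k∈[0..3] ⇒ -0.735304 +1.768306 -0.708756 +0.047346 = +0.371592;  D = -0.128187+0.348782i
d^4_{1,-1}: k∈[0..3] ⇒ +1.040930 -1.251647 +0.250837 -0.006703 = +0.033417;  D = -0.033399-0.001109i
d^4_{2,-1}: k∈[0..2] ⇒ -0.931979 +0.560321 -0.044916 = -0.416575;  D = +0.117450+0.399675i
d^4_{3,-1}: k∈[0..1] ⇒ +0.551925 -0.132730 = +0.419194;  D = +0.344829-0.238363i
d^4_{4,-1}: single k=0 term ⇒ -0.197663;  D = -0.157719-0.119143i
Y_4^{m'}(θ=1.5526,φ=0.5956) and Σ D·Y over m':
  (-0.4923-0.0283i)·(-0.3208-0.3044i)  (-0.0709-0.2650i)·(-0.0049-0.0222i)  (-0.2733+0.1793i)·(-0.1236+0.3099i)  (-0.1701-0.1351i)·(-0.0214+0.0145i)  (-0.1282+0.3488i)·(+0.3163+0.0000i)  (-0.0334-0.0011i)·(+0.0214+0.0145i)  (+0.1175+0.3997i)·(-0.1236-0.3099i)  (+0.3448-0.2384i)·(+0.0049-0.0222i)  (-0.1577-0.1191i)·(-0.3208+0.3044i)
Y_4^-1(R⁻¹ n̂) = +0.278935+0.060783i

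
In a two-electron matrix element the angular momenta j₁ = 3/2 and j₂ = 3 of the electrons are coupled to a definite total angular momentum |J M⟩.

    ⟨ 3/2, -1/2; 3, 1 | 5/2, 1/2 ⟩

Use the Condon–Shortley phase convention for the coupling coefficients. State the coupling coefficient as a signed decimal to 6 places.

triangle: 2!*1!*4!/8! = 48/40320
(j±m)!: 1!*2!*4!*2!*3!*2! = 1152
prefactor² = (2J+1)*Δ*N² = 288/35
  k=1: −1/(1!*1!*1!*3!*0!*1!) = -1/6
  k=2: +1/(2!*0!*0!*2!*1!*2!) = 1/8
Σ = -1/24  ⇒  CG² = 288/35*(-1/24)² = 1/70
CG = −√(1/70) = -0.119523

−√(1/70) ≈ -0.119523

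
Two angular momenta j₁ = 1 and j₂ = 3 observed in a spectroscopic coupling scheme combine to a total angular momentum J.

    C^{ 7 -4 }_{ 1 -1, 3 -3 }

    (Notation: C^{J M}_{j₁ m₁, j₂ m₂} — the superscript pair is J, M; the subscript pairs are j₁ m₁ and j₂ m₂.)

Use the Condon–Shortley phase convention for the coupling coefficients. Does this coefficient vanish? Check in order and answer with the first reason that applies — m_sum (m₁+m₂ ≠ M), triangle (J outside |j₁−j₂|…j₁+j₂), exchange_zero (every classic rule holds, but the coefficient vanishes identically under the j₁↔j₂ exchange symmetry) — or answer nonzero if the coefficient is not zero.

triangle

m-sum: m₁+m₂ = -1+(-3) = -4, M = -4  ✓
triangle: need |j₁−j₂| ≤ J ≤ j₁+j₂, i.e. J ∈ [2, 4]; J = 7 is outside ✗ ⇒ coefficient is 0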